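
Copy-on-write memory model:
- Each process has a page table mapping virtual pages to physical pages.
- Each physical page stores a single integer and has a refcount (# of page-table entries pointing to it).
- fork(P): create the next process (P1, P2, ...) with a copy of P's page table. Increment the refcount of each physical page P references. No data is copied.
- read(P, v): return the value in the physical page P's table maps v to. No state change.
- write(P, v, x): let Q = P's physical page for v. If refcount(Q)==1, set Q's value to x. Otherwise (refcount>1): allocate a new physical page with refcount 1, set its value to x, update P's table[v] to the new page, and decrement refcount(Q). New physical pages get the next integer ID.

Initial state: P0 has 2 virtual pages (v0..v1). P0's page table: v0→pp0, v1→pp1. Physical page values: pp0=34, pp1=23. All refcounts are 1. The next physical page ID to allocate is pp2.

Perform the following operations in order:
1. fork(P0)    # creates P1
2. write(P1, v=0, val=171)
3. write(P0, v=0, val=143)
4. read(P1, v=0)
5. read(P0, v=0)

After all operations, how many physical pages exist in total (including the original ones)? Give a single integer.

Op 1: fork(P0) -> P1. 2 ppages; refcounts: pp0:2 pp1:2
Op 2: write(P1, v0, 171). refcount(pp0)=2>1 -> COPY to pp2. 3 ppages; refcounts: pp0:1 pp1:2 pp2:1
Op 3: write(P0, v0, 143). refcount(pp0)=1 -> write in place. 3 ppages; refcounts: pp0:1 pp1:2 pp2:1
Op 4: read(P1, v0) -> 171. No state change.
Op 5: read(P0, v0) -> 143. No state change.

Answer: 3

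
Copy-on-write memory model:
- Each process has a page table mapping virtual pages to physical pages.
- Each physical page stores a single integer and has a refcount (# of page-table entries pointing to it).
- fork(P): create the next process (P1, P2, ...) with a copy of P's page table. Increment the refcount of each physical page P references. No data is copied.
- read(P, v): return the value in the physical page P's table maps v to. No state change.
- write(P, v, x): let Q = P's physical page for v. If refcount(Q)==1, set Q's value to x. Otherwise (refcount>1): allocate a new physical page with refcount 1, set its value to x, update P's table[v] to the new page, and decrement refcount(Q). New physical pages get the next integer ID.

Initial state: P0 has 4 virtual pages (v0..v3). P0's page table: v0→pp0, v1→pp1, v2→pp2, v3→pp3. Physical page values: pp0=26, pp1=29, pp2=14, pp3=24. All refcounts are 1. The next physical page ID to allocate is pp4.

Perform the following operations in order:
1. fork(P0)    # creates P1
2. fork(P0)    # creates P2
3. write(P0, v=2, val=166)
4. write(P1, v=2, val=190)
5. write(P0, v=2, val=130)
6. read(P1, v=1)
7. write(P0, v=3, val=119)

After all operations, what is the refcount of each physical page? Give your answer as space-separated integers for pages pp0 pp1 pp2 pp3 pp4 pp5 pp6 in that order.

Answer: 3 3 1 2 1 1 1

Derivation:
Op 1: fork(P0) -> P1. 4 ppages; refcounts: pp0:2 pp1:2 pp2:2 pp3:2
Op 2: fork(P0) -> P2. 4 ppages; refcounts: pp0:3 pp1:3 pp2:3 pp3:3
Op 3: write(P0, v2, 166). refcount(pp2)=3>1 -> COPY to pp4. 5 ppages; refcounts: pp0:3 pp1:3 pp2:2 pp3:3 pp4:1
Op 4: write(P1, v2, 190). refcount(pp2)=2>1 -> COPY to pp5. 6 ppages; refcounts: pp0:3 pp1:3 pp2:1 pp3:3 pp4:1 pp5:1
Op 5: write(P0, v2, 130). refcount(pp4)=1 -> write in place. 6 ppages; refcounts: pp0:3 pp1:3 pp2:1 pp3:3 pp4:1 pp5:1
Op 6: read(P1, v1) -> 29. No state change.
Op 7: write(P0, v3, 119). refcount(pp3)=3>1 -> COPY to pp6. 7 ppages; refcounts: pp0:3 pp1:3 pp2:1 pp3:2 pp4:1 pp5:1 pp6:1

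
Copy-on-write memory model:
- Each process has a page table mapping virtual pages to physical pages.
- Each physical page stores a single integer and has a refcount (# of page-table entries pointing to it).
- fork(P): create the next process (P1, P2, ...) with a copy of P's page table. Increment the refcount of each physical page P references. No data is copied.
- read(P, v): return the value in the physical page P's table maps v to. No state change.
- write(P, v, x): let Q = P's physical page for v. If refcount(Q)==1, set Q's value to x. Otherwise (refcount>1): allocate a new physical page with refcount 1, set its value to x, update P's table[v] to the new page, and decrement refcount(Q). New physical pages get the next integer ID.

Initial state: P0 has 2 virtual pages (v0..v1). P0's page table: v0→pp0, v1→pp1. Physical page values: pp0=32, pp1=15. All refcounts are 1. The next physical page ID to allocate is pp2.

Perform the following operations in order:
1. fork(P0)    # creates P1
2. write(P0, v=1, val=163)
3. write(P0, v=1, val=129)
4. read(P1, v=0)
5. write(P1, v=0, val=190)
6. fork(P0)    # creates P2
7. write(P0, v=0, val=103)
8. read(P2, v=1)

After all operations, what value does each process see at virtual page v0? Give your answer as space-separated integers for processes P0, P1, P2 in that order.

Answer: 103 190 32

Derivation:
Op 1: fork(P0) -> P1. 2 ppages; refcounts: pp0:2 pp1:2
Op 2: write(P0, v1, 163). refcount(pp1)=2>1 -> COPY to pp2. 3 ppages; refcounts: pp0:2 pp1:1 pp2:1
Op 3: write(P0, v1, 129). refcount(pp2)=1 -> write in place. 3 ppages; refcounts: pp0:2 pp1:1 pp2:1
Op 4: read(P1, v0) -> 32. No state change.
Op 5: write(P1, v0, 190). refcount(pp0)=2>1 -> COPY to pp3. 4 ppages; refcounts: pp0:1 pp1:1 pp2:1 pp3:1
Op 6: fork(P0) -> P2. 4 ppages; refcounts: pp0:2 pp1:1 pp2:2 pp3:1
Op 7: write(P0, v0, 103). refcount(pp0)=2>1 -> COPY to pp4. 5 ppages; refcounts: pp0:1 pp1:1 pp2:2 pp3:1 pp4:1
Op 8: read(P2, v1) -> 129. No state change.
P0: v0 -> pp4 = 103
P1: v0 -> pp3 = 190
P2: v0 -> pp0 = 32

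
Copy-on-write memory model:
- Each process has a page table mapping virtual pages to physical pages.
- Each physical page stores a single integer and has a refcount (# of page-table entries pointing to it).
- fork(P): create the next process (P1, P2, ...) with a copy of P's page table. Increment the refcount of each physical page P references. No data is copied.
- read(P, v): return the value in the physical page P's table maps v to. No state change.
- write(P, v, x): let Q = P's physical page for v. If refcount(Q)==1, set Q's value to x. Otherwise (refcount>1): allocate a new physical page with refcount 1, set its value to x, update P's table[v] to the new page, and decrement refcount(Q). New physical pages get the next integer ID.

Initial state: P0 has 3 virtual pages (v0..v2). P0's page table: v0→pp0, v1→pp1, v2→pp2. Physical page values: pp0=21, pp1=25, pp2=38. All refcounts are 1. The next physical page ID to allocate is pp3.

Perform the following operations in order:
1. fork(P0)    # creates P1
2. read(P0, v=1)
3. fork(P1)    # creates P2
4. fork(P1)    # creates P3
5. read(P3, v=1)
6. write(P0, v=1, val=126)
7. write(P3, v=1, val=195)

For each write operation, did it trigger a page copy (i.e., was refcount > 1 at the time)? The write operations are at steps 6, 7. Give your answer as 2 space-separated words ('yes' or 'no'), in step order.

Op 1: fork(P0) -> P1. 3 ppages; refcounts: pp0:2 pp1:2 pp2:2
Op 2: read(P0, v1) -> 25. No state change.
Op 3: fork(P1) -> P2. 3 ppages; refcounts: pp0:3 pp1:3 pp2:3
Op 4: fork(P1) -> P3. 3 ppages; refcounts: pp0:4 pp1:4 pp2:4
Op 5: read(P3, v1) -> 25. No state change.
Op 6: write(P0, v1, 126). refcount(pp1)=4>1 -> COPY to pp3. 4 ppages; refcounts: pp0:4 pp1:3 pp2:4 pp3:1
Op 7: write(P3, v1, 195). refcount(pp1)=3>1 -> COPY to pp4. 5 ppages; refcounts: pp0:4 pp1:2 pp2:4 pp3:1 pp4:1

yes yes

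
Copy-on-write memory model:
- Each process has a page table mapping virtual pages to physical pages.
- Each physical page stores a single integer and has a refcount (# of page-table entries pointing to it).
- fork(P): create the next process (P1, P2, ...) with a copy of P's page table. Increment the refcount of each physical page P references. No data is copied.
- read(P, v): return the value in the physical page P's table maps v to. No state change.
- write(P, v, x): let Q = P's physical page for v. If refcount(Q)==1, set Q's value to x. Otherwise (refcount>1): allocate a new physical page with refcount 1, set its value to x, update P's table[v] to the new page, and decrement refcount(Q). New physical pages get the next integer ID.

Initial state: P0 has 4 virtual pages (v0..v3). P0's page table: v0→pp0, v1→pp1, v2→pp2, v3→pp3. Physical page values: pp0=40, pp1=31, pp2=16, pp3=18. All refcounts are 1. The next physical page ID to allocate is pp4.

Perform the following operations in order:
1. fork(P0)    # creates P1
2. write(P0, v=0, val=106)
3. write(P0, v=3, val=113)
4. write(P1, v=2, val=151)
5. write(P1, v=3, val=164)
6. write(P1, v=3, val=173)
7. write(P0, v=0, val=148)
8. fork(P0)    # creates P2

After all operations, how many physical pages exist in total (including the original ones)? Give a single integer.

Answer: 7

Derivation:
Op 1: fork(P0) -> P1. 4 ppages; refcounts: pp0:2 pp1:2 pp2:2 pp3:2
Op 2: write(P0, v0, 106). refcount(pp0)=2>1 -> COPY to pp4. 5 ppages; refcounts: pp0:1 pp1:2 pp2:2 pp3:2 pp4:1
Op 3: write(P0, v3, 113). refcount(pp3)=2>1 -> COPY to pp5. 6 ppages; refcounts: pp0:1 pp1:2 pp2:2 pp3:1 pp4:1 pp5:1
Op 4: write(P1, v2, 151). refcount(pp2)=2>1 -> COPY to pp6. 7 ppages; refcounts: pp0:1 pp1:2 pp2:1 pp3:1 pp4:1 pp5:1 pp6:1
Op 5: write(P1, v3, 164). refcount(pp3)=1 -> write in place. 7 ppages; refcounts: pp0:1 pp1:2 pp2:1 pp3:1 pp4:1 pp5:1 pp6:1
Op 6: write(P1, v3, 173). refcount(pp3)=1 -> write in place. 7 ppages; refcounts: pp0:1 pp1:2 pp2:1 pp3:1 pp4:1 pp5:1 pp6:1
Op 7: write(P0, v0, 148). refcount(pp4)=1 -> write in place. 7 ppages; refcounts: pp0:1 pp1:2 pp2:1 pp3:1 pp4:1 pp5:1 pp6:1
Op 8: fork(P0) -> P2. 7 ppages; refcounts: pp0:1 pp1:3 pp2:2 pp3:1 pp4:2 pp5:2 pp6:1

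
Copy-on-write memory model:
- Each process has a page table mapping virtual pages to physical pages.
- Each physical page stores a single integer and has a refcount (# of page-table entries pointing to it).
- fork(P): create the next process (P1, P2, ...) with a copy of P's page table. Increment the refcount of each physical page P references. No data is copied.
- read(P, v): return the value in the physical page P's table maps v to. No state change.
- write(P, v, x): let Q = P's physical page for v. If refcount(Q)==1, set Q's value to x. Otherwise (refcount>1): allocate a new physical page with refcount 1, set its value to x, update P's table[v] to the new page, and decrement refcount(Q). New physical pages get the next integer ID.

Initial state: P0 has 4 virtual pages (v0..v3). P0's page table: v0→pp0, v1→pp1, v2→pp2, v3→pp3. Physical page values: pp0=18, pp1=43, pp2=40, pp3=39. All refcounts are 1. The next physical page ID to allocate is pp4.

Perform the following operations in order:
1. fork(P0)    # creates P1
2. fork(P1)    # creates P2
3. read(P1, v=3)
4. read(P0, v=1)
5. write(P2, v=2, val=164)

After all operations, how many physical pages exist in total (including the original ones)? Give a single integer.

Answer: 5

Derivation:
Op 1: fork(P0) -> P1. 4 ppages; refcounts: pp0:2 pp1:2 pp2:2 pp3:2
Op 2: fork(P1) -> P2. 4 ppages; refcounts: pp0:3 pp1:3 pp2:3 pp3:3
Op 3: read(P1, v3) -> 39. No state change.
Op 4: read(P0, v1) -> 43. No state change.
Op 5: write(P2, v2, 164). refcount(pp2)=3>1 -> COPY to pp4. 5 ppages; refcounts: pp0:3 pp1:3 pp2:2 pp3:3 pp4:1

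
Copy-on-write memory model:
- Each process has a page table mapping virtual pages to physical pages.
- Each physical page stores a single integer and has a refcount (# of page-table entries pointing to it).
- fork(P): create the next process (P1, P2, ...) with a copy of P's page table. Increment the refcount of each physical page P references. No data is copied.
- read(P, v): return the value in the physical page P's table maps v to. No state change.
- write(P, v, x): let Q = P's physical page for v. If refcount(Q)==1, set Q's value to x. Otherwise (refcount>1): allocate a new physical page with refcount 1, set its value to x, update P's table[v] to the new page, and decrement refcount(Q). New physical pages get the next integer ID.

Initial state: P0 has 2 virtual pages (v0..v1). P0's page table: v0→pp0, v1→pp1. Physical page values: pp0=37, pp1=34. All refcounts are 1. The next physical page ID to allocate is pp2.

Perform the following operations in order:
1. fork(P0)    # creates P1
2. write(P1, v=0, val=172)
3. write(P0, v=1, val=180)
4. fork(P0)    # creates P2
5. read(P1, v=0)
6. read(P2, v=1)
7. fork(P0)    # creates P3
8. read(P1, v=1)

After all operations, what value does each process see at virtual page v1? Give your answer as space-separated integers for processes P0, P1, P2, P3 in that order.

Answer: 180 34 180 180

Derivation:
Op 1: fork(P0) -> P1. 2 ppages; refcounts: pp0:2 pp1:2
Op 2: write(P1, v0, 172). refcount(pp0)=2>1 -> COPY to pp2. 3 ppages; refcounts: pp0:1 pp1:2 pp2:1
Op 3: write(P0, v1, 180). refcount(pp1)=2>1 -> COPY to pp3. 4 ppages; refcounts: pp0:1 pp1:1 pp2:1 pp3:1
Op 4: fork(P0) -> P2. 4 ppages; refcounts: pp0:2 pp1:1 pp2:1 pp3:2
Op 5: read(P1, v0) -> 172. No state change.
Op 6: read(P2, v1) -> 180. No state change.
Op 7: fork(P0) -> P3. 4 ppages; refcounts: pp0:3 pp1:1 pp2:1 pp3:3
Op 8: read(P1, v1) -> 34. No state change.
P0: v1 -> pp3 = 180
P1: v1 -> pp1 = 34
P2: v1 -> pp3 = 180
P3: v1 -> pp3 = 180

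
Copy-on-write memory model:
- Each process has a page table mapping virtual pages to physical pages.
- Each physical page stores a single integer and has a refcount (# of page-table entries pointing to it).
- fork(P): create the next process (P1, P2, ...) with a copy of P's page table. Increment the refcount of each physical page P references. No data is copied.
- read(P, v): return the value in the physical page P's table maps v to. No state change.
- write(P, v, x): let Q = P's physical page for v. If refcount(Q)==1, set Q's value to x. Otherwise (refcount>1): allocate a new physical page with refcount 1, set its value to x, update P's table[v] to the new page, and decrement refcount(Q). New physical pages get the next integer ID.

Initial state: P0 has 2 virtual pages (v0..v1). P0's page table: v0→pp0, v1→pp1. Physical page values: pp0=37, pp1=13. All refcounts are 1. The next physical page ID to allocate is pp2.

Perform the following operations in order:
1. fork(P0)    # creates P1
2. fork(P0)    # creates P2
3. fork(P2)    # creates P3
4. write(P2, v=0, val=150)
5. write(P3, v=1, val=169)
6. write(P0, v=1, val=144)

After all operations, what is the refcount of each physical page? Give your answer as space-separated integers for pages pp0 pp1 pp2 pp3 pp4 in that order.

Answer: 3 2 1 1 1

Derivation:
Op 1: fork(P0) -> P1. 2 ppages; refcounts: pp0:2 pp1:2
Op 2: fork(P0) -> P2. 2 ppages; refcounts: pp0:3 pp1:3
Op 3: fork(P2) -> P3. 2 ppages; refcounts: pp0:4 pp1:4
Op 4: write(P2, v0, 150). refcount(pp0)=4>1 -> COPY to pp2. 3 ppages; refcounts: pp0:3 pp1:4 pp2:1
Op 5: write(P3, v1, 169). refcount(pp1)=4>1 -> COPY to pp3. 4 ppages; refcounts: pp0:3 pp1:3 pp2:1 pp3:1
Op 6: write(P0, v1, 144). refcount(pp1)=3>1 -> COPY to pp4. 5 ppages; refcounts: pp0:3 pp1:2 pp2:1 pp3:1 pp4:1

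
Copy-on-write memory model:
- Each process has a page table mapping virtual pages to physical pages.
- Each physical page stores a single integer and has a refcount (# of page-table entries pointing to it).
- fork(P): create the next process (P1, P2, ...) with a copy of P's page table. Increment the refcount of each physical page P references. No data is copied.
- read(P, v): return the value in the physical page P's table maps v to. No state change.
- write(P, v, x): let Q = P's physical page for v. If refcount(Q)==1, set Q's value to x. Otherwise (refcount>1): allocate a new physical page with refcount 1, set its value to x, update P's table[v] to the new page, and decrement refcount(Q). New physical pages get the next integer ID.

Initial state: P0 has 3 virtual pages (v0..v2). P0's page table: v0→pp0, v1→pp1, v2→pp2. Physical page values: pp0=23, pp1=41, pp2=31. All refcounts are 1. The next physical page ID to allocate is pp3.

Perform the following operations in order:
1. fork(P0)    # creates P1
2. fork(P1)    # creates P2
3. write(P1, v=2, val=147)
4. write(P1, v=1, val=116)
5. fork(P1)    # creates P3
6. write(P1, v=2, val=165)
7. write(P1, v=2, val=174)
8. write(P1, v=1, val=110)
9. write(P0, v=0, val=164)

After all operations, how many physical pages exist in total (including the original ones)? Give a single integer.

Answer: 8

Derivation:
Op 1: fork(P0) -> P1. 3 ppages; refcounts: pp0:2 pp1:2 pp2:2
Op 2: fork(P1) -> P2. 3 ppages; refcounts: pp0:3 pp1:3 pp2:3
Op 3: write(P1, v2, 147). refcount(pp2)=3>1 -> COPY to pp3. 4 ppages; refcounts: pp0:3 pp1:3 pp2:2 pp3:1
Op 4: write(P1, v1, 116). refcount(pp1)=3>1 -> COPY to pp4. 5 ppages; refcounts: pp0:3 pp1:2 pp2:2 pp3:1 pp4:1
Op 5: fork(P1) -> P3. 5 ppages; refcounts: pp0:4 pp1:2 pp2:2 pp3:2 pp4:2
Op 6: write(P1, v2, 165). refcount(pp3)=2>1 -> COPY to pp5. 6 ppages; refcounts: pp0:4 pp1:2 pp2:2 pp3:1 pp4:2 pp5:1
Op 7: write(P1, v2, 174). refcount(pp5)=1 -> write in place. 6 ppages; refcounts: pp0:4 pp1:2 pp2:2 pp3:1 pp4:2 pp5:1
Op 8: write(P1, v1, 110). refcount(pp4)=2>1 -> COPY to pp6. 7 ppages; refcounts: pp0:4 pp1:2 pp2:2 pp3:1 pp4:1 pp5:1 pp6:1
Op 9: write(P0, v0, 164). refcount(pp0)=4>1 -> COPY to pp7. 8 ppages; refcounts: pp0:3 pp1:2 pp2:2 pp3:1 pp4:1 pp5:1 pp6:1 pp7:1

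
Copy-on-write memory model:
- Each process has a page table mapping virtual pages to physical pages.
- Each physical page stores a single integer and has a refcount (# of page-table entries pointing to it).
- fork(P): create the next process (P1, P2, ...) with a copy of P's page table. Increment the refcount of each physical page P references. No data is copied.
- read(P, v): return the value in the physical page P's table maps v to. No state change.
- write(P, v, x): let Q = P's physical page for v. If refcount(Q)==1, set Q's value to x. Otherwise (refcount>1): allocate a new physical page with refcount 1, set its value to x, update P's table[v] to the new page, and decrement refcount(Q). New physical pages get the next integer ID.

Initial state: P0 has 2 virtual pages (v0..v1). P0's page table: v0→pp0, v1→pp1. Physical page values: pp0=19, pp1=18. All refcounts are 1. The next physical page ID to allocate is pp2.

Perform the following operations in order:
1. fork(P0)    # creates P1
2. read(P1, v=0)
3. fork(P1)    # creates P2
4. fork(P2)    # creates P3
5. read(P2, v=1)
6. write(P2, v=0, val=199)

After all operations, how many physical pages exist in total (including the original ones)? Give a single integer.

Op 1: fork(P0) -> P1. 2 ppages; refcounts: pp0:2 pp1:2
Op 2: read(P1, v0) -> 19. No state change.
Op 3: fork(P1) -> P2. 2 ppages; refcounts: pp0:3 pp1:3
Op 4: fork(P2) -> P3. 2 ppages; refcounts: pp0:4 pp1:4
Op 5: read(P2, v1) -> 18. No state change.
Op 6: write(P2, v0, 199). refcount(pp0)=4>1 -> COPY to pp2. 3 ppages; refcounts: pp0:3 pp1:4 pp2:1

Answer: 3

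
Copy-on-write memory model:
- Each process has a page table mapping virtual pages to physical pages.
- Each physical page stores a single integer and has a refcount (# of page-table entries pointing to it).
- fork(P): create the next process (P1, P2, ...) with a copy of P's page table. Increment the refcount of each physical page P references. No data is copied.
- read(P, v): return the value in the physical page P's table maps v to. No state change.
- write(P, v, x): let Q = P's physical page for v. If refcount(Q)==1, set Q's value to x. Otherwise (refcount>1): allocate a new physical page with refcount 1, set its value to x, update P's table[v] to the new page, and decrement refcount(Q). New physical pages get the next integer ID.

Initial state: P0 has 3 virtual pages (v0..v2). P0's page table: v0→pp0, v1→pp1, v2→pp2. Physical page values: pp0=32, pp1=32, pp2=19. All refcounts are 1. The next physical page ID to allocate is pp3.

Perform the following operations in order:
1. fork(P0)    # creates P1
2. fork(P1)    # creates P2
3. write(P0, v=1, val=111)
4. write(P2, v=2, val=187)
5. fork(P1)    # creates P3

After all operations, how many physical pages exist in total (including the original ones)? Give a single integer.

Op 1: fork(P0) -> P1. 3 ppages; refcounts: pp0:2 pp1:2 pp2:2
Op 2: fork(P1) -> P2. 3 ppages; refcounts: pp0:3 pp1:3 pp2:3
Op 3: write(P0, v1, 111). refcount(pp1)=3>1 -> COPY to pp3. 4 ppages; refcounts: pp0:3 pp1:2 pp2:3 pp3:1
Op 4: write(P2, v2, 187). refcount(pp2)=3>1 -> COPY to pp4. 5 ppages; refcounts: pp0:3 pp1:2 pp2:2 pp3:1 pp4:1
Op 5: fork(P1) -> P3. 5 ppages; refcounts: pp0:4 pp1:3 pp2:3 pp3:1 pp4:1

Answer: 5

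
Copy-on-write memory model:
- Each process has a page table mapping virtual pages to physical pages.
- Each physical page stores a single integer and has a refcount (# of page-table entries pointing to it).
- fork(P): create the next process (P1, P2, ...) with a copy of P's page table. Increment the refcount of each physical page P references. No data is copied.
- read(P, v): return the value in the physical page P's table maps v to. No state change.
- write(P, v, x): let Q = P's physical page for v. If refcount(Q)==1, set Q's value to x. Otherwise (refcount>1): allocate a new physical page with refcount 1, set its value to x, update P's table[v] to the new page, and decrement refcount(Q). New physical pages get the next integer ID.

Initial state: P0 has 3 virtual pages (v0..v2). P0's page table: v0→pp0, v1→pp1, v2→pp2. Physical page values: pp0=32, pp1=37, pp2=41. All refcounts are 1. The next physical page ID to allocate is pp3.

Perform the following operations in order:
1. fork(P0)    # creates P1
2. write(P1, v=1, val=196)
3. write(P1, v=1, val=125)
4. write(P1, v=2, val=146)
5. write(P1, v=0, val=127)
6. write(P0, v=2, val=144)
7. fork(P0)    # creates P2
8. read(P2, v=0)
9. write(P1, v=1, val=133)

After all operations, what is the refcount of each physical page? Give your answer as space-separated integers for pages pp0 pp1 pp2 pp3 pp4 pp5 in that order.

Op 1: fork(P0) -> P1. 3 ppages; refcounts: pp0:2 pp1:2 pp2:2
Op 2: write(P1, v1, 196). refcount(pp1)=2>1 -> COPY to pp3. 4 ppages; refcounts: pp0:2 pp1:1 pp2:2 pp3:1
Op 3: write(P1, v1, 125). refcount(pp3)=1 -> write in place. 4 ppages; refcounts: pp0:2 pp1:1 pp2:2 pp3:1
Op 4: write(P1, v2, 146). refcount(pp2)=2>1 -> COPY to pp4. 5 ppages; refcounts: pp0:2 pp1:1 pp2:1 pp3:1 pp4:1
Op 5: write(P1, v0, 127). refcount(pp0)=2>1 -> COPY to pp5. 6 ppages; refcounts: pp0:1 pp1:1 pp2:1 pp3:1 pp4:1 pp5:1
Op 6: write(P0, v2, 144). refcount(pp2)=1 -> write in place. 6 ppages; refcounts: pp0:1 pp1:1 pp2:1 pp3:1 pp4:1 pp5:1
Op 7: fork(P0) -> P2. 6 ppages; refcounts: pp0:2 pp1:2 pp2:2 pp3:1 pp4:1 pp5:1
Op 8: read(P2, v0) -> 32. No state change.
Op 9: write(P1, v1, 133). refcount(pp3)=1 -> write in place. 6 ppages; refcounts: pp0:2 pp1:2 pp2:2 pp3:1 pp4:1 pp5:1

Answer: 2 2 2 1 1 1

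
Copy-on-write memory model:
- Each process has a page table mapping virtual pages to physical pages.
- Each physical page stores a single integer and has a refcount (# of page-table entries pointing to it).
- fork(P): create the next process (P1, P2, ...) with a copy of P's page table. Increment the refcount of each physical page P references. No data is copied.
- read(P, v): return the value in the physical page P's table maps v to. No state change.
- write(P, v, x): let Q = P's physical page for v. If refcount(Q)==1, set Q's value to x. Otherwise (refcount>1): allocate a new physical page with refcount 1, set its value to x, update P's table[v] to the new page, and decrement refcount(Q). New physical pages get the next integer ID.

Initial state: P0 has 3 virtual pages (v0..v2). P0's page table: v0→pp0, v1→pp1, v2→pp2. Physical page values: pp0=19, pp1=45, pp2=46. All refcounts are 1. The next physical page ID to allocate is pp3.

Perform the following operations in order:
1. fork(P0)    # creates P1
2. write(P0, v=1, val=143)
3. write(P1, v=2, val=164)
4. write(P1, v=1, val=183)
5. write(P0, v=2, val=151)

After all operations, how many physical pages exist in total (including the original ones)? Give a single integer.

Answer: 5

Derivation:
Op 1: fork(P0) -> P1. 3 ppages; refcounts: pp0:2 pp1:2 pp2:2
Op 2: write(P0, v1, 143). refcount(pp1)=2>1 -> COPY to pp3. 4 ppages; refcounts: pp0:2 pp1:1 pp2:2 pp3:1
Op 3: write(P1, v2, 164). refcount(pp2)=2>1 -> COPY to pp4. 5 ppages; refcounts: pp0:2 pp1:1 pp2:1 pp3:1 pp4:1
Op 4: write(P1, v1, 183). refcount(pp1)=1 -> write in place. 5 ppages; refcounts: pp0:2 pp1:1 pp2:1 pp3:1 pp4:1
Op 5: write(P0, v2, 151). refcount(pp2)=1 -> write in place. 5 ppages; refcounts: pp0:2 pp1:1 pp2:1 pp3:1 pp4:1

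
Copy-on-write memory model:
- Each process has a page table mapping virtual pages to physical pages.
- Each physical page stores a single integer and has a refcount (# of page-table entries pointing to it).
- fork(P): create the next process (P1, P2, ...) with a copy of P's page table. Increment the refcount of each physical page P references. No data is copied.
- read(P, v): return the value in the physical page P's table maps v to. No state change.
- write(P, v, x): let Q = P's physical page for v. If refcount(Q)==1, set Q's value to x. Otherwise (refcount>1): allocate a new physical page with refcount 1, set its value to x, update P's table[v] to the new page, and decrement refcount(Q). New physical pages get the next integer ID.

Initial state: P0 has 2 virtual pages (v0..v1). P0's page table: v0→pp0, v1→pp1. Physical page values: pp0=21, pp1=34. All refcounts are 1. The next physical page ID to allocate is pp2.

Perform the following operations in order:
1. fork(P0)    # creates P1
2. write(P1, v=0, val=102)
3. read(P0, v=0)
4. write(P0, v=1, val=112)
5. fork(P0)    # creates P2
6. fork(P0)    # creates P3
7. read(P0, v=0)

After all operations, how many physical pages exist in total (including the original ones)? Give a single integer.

Answer: 4

Derivation:
Op 1: fork(P0) -> P1. 2 ppages; refcounts: pp0:2 pp1:2
Op 2: write(P1, v0, 102). refcount(pp0)=2>1 -> COPY to pp2. 3 ppages; refcounts: pp0:1 pp1:2 pp2:1
Op 3: read(P0, v0) -> 21. No state change.
Op 4: write(P0, v1, 112). refcount(pp1)=2>1 -> COPY to pp3. 4 ppages; refcounts: pp0:1 pp1:1 pp2:1 pp3:1
Op 5: fork(P0) -> P2. 4 ppages; refcounts: pp0:2 pp1:1 pp2:1 pp3:2
Op 6: fork(P0) -> P3. 4 ppages; refcounts: pp0:3 pp1:1 pp2:1 pp3:3
Op 7: read(P0, v0) -> 21. No state change.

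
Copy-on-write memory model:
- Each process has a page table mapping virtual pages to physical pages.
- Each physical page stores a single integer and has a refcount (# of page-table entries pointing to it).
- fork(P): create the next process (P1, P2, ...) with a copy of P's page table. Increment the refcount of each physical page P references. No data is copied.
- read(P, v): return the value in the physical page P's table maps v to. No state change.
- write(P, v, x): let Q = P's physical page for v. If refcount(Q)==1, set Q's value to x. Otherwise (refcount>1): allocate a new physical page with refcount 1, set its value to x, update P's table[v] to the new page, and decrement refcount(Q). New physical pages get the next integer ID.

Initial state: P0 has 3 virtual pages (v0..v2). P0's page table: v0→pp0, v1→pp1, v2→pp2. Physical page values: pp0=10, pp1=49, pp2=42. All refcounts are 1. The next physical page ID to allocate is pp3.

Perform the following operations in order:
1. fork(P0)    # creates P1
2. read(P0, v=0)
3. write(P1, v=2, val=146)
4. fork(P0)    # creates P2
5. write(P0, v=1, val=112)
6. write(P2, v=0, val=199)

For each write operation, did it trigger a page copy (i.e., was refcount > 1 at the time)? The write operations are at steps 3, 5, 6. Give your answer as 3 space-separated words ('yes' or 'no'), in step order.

Op 1: fork(P0) -> P1. 3 ppages; refcounts: pp0:2 pp1:2 pp2:2
Op 2: read(P0, v0) -> 10. No state change.
Op 3: write(P1, v2, 146). refcount(pp2)=2>1 -> COPY to pp3. 4 ppages; refcounts: pp0:2 pp1:2 pp2:1 pp3:1
Op 4: fork(P0) -> P2. 4 ppages; refcounts: pp0:3 pp1:3 pp2:2 pp3:1
Op 5: write(P0, v1, 112). refcount(pp1)=3>1 -> COPY to pp4. 5 ppages; refcounts: pp0:3 pp1:2 pp2:2 pp3:1 pp4:1
Op 6: write(P2, v0, 199). refcount(pp0)=3>1 -> COPY to pp5. 6 ppages; refcounts: pp0:2 pp1:2 pp2:2 pp3:1 pp4:1 pp5:1

yes yes yes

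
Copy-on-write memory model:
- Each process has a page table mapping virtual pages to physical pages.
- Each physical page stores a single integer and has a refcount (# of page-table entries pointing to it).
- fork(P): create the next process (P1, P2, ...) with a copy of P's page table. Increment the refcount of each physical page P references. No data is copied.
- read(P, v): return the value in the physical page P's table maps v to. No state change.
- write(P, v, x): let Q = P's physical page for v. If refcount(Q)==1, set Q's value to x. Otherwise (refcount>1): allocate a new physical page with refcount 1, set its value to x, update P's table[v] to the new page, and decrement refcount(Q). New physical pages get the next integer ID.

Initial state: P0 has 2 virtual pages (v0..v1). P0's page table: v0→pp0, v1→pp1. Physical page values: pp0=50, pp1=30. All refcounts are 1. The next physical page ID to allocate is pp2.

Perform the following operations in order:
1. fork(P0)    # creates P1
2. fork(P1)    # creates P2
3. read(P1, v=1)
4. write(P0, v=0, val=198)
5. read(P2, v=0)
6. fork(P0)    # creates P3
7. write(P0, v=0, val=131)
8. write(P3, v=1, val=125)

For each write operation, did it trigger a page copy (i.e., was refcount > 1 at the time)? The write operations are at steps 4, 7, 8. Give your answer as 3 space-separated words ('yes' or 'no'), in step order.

Op 1: fork(P0) -> P1. 2 ppages; refcounts: pp0:2 pp1:2
Op 2: fork(P1) -> P2. 2 ppages; refcounts: pp0:3 pp1:3
Op 3: read(P1, v1) -> 30. No state change.
Op 4: write(P0, v0, 198). refcount(pp0)=3>1 -> COPY to pp2. 3 ppages; refcounts: pp0:2 pp1:3 pp2:1
Op 5: read(P2, v0) -> 50. No state change.
Op 6: fork(P0) -> P3. 3 ppages; refcounts: pp0:2 pp1:4 pp2:2
Op 7: write(P0, v0, 131). refcount(pp2)=2>1 -> COPY to pp3. 4 ppages; refcounts: pp0:2 pp1:4 pp2:1 pp3:1
Op 8: write(P3, v1, 125). refcount(pp1)=4>1 -> COPY to pp4. 5 ppages; refcounts: pp0:2 pp1:3 pp2:1 pp3:1 pp4:1

yes yes yes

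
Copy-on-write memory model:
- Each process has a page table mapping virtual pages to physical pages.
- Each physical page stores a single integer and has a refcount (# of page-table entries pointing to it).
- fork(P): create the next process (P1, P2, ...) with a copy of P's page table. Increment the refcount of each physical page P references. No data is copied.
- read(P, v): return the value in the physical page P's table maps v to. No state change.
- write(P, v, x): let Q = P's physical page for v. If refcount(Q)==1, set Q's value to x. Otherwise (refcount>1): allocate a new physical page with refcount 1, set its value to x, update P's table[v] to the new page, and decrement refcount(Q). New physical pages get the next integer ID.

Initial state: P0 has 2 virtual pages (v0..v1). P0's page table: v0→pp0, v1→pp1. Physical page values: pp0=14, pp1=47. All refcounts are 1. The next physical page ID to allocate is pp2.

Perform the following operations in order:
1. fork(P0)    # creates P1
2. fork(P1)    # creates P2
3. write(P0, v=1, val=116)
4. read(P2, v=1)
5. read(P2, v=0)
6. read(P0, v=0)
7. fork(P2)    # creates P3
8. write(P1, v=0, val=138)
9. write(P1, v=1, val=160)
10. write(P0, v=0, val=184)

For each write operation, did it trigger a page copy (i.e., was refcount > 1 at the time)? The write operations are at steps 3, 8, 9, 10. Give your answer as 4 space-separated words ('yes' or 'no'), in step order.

Op 1: fork(P0) -> P1. 2 ppages; refcounts: pp0:2 pp1:2
Op 2: fork(P1) -> P2. 2 ppages; refcounts: pp0:3 pp1:3
Op 3: write(P0, v1, 116). refcount(pp1)=3>1 -> COPY to pp2. 3 ppages; refcounts: pp0:3 pp1:2 pp2:1
Op 4: read(P2, v1) -> 47. No state change.
Op 5: read(P2, v0) -> 14. No state change.
Op 6: read(P0, v0) -> 14. No state change.
Op 7: fork(P2) -> P3. 3 ppages; refcounts: pp0:4 pp1:3 pp2:1
Op 8: write(P1, v0, 138). refcount(pp0)=4>1 -> COPY to pp3. 4 ppages; refcounts: pp0:3 pp1:3 pp2:1 pp3:1
Op 9: write(P1, v1, 160). refcount(pp1)=3>1 -> COPY to pp4. 5 ppages; refcounts: pp0:3 pp1:2 pp2:1 pp3:1 pp4:1
Op 10: write(P0, v0, 184). refcount(pp0)=3>1 -> COPY to pp5. 6 ppages; refcounts: pp0:2 pp1:2 pp2:1 pp3:1 pp4:1 pp5:1

yes yes yes yes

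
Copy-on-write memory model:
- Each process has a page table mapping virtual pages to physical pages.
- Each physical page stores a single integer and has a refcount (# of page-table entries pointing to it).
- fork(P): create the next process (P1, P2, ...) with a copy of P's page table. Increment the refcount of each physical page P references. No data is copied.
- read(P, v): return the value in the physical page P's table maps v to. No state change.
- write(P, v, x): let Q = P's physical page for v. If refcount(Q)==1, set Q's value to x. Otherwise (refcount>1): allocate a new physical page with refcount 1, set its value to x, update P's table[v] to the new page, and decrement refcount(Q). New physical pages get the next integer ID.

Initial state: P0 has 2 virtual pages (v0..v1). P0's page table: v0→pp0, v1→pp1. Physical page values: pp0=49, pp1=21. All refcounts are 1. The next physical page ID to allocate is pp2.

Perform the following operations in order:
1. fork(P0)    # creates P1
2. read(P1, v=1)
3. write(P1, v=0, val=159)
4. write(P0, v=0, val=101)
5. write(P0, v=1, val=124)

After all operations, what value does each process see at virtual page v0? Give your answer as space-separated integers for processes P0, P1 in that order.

Op 1: fork(P0) -> P1. 2 ppages; refcounts: pp0:2 pp1:2
Op 2: read(P1, v1) -> 21. No state change.
Op 3: write(P1, v0, 159). refcount(pp0)=2>1 -> COPY to pp2. 3 ppages; refcounts: pp0:1 pp1:2 pp2:1
Op 4: write(P0, v0, 101). refcount(pp0)=1 -> write in place. 3 ppages; refcounts: pp0:1 pp1:2 pp2:1
Op 5: write(P0, v1, 124). refcount(pp1)=2>1 -> COPY to pp3. 4 ppages; refcounts: pp0:1 pp1:1 pp2:1 pp3:1
P0: v0 -> pp0 = 101
P1: v0 -> pp2 = 159

Answer: 101 159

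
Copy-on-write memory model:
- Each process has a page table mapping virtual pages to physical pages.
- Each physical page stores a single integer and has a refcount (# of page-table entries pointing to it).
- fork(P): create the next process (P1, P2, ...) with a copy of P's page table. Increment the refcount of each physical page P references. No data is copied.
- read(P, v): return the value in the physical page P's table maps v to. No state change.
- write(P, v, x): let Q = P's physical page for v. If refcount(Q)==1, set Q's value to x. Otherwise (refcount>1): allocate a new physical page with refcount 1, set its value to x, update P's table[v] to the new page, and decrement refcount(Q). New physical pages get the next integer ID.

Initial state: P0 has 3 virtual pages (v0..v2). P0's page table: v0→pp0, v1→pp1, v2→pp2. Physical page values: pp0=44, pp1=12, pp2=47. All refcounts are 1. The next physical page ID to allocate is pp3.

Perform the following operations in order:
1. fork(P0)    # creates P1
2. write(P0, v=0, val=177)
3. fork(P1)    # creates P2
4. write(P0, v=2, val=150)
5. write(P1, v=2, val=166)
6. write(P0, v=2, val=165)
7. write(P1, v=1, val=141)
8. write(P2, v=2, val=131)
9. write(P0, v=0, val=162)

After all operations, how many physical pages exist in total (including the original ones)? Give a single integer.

Op 1: fork(P0) -> P1. 3 ppages; refcounts: pp0:2 pp1:2 pp2:2
Op 2: write(P0, v0, 177). refcount(pp0)=2>1 -> COPY to pp3. 4 ppages; refcounts: pp0:1 pp1:2 pp2:2 pp3:1
Op 3: fork(P1) -> P2. 4 ppages; refcounts: pp0:2 pp1:3 pp2:3 pp3:1
Op 4: write(P0, v2, 150). refcount(pp2)=3>1 -> COPY to pp4. 5 ppages; refcounts: pp0:2 pp1:3 pp2:2 pp3:1 pp4:1
Op 5: write(P1, v2, 166). refcount(pp2)=2>1 -> COPY to pp5. 6 ppages; refcounts: pp0:2 pp1:3 pp2:1 pp3:1 pp4:1 pp5:1
Op 6: write(P0, v2, 165). refcount(pp4)=1 -> write in place. 6 ppages; refcounts: pp0:2 pp1:3 pp2:1 pp3:1 pp4:1 pp5:1
Op 7: write(P1, v1, 141). refcount(pp1)=3>1 -> COPY to pp6. 7 ppages; refcounts: pp0:2 pp1:2 pp2:1 pp3:1 pp4:1 pp5:1 pp6:1
Op 8: write(P2, v2, 131). refcount(pp2)=1 -> write in place. 7 ppages; refcounts: pp0:2 pp1:2 pp2:1 pp3:1 pp4:1 pp5:1 pp6:1
Op 9: write(P0, v0, 162). refcount(pp3)=1 -> write in place. 7 ppages; refcounts: pp0:2 pp1:2 pp2:1 pp3:1 pp4:1 pp5:1 pp6:1

Answer: 7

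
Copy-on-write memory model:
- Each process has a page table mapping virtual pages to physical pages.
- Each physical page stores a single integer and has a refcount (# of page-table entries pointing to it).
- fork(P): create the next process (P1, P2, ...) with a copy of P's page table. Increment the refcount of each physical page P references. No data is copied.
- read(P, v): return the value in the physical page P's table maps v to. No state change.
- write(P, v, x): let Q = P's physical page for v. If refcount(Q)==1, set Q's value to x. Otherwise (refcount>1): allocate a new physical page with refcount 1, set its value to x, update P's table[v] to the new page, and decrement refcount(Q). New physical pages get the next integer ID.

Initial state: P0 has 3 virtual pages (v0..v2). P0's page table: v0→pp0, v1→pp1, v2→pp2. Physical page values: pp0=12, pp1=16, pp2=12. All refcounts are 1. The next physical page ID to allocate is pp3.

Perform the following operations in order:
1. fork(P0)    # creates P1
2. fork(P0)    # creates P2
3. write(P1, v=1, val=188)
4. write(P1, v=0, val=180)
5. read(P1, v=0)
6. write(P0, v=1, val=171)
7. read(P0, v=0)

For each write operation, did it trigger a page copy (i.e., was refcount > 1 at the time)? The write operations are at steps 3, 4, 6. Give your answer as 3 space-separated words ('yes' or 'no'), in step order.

Op 1: fork(P0) -> P1. 3 ppages; refcounts: pp0:2 pp1:2 pp2:2
Op 2: fork(P0) -> P2. 3 ppages; refcounts: pp0:3 pp1:3 pp2:3
Op 3: write(P1, v1, 188). refcount(pp1)=3>1 -> COPY to pp3. 4 ppages; refcounts: pp0:3 pp1:2 pp2:3 pp3:1
Op 4: write(P1, v0, 180). refcount(pp0)=3>1 -> COPY to pp4. 5 ppages; refcounts: pp0:2 pp1:2 pp2:3 pp3:1 pp4:1
Op 5: read(P1, v0) -> 180. No state change.
Op 6: write(P0, v1, 171). refcount(pp1)=2>1 -> COPY to pp5. 6 ppages; refcounts: pp0:2 pp1:1 pp2:3 pp3:1 pp4:1 pp5:1
Op 7: read(P0, v0) -> 12. No state change.

yes yes yes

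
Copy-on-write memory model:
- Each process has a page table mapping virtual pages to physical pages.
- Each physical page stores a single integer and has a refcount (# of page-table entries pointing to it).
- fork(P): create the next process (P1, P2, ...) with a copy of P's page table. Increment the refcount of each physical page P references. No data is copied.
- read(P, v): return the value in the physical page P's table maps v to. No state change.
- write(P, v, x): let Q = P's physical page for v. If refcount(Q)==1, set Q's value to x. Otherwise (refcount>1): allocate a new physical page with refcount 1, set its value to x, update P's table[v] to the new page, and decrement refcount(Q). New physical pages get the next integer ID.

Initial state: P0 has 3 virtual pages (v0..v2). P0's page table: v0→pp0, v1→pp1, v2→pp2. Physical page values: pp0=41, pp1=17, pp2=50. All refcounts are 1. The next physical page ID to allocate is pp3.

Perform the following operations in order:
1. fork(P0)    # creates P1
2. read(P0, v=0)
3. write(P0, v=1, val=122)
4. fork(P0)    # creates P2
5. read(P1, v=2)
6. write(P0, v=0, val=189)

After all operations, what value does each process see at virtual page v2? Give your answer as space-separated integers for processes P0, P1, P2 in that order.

Answer: 50 50 50

Derivation:
Op 1: fork(P0) -> P1. 3 ppages; refcounts: pp0:2 pp1:2 pp2:2
Op 2: read(P0, v0) -> 41. No state change.
Op 3: write(P0, v1, 122). refcount(pp1)=2>1 -> COPY to pp3. 4 ppages; refcounts: pp0:2 pp1:1 pp2:2 pp3:1
Op 4: fork(P0) -> P2. 4 ppages; refcounts: pp0:3 pp1:1 pp2:3 pp3:2
Op 5: read(P1, v2) -> 50. No state change.
Op 6: write(P0, v0, 189). refcount(pp0)=3>1 -> COPY to pp4. 5 ppages; refcounts: pp0:2 pp1:1 pp2:3 pp3:2 pp4:1
P0: v2 -> pp2 = 50
P1: v2 -> pp2 = 50
P2: v2 -> pp2 = 50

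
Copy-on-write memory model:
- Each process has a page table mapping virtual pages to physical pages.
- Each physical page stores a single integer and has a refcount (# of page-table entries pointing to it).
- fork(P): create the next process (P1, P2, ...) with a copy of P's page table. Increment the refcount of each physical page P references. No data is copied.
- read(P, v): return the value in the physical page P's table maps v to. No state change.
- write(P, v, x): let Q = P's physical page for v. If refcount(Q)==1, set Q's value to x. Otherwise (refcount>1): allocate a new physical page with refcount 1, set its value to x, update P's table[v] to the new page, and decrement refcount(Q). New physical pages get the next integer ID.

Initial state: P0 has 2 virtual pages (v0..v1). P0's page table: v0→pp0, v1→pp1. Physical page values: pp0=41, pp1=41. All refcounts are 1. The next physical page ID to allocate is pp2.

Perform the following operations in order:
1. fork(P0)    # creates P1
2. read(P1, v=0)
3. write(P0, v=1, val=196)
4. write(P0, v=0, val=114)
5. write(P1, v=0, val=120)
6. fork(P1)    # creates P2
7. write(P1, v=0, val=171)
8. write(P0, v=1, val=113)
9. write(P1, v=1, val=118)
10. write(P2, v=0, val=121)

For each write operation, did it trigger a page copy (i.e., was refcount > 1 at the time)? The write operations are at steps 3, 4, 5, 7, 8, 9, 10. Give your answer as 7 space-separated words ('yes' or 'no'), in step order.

Op 1: fork(P0) -> P1. 2 ppages; refcounts: pp0:2 pp1:2
Op 2: read(P1, v0) -> 41. No state change.
Op 3: write(P0, v1, 196). refcount(pp1)=2>1 -> COPY to pp2. 3 ppages; refcounts: pp0:2 pp1:1 pp2:1
Op 4: write(P0, v0, 114). refcount(pp0)=2>1 -> COPY to pp3. 4 ppages; refcounts: pp0:1 pp1:1 pp2:1 pp3:1
Op 5: write(P1, v0, 120). refcount(pp0)=1 -> write in place. 4 ppages; refcounts: pp0:1 pp1:1 pp2:1 pp3:1
Op 6: fork(P1) -> P2. 4 ppages; refcounts: pp0:2 pp1:2 pp2:1 pp3:1
Op 7: write(P1, v0, 171). refcount(pp0)=2>1 -> COPY to pp4. 5 ppages; refcounts: pp0:1 pp1:2 pp2:1 pp3:1 pp4:1
Op 8: write(P0, v1, 113). refcount(pp2)=1 -> write in place. 5 ppages; refcounts: pp0:1 pp1:2 pp2:1 pp3:1 pp4:1
Op 9: write(P1, v1, 118). refcount(pp1)=2>1 -> COPY to pp5. 6 ppages; refcounts: pp0:1 pp1:1 pp2:1 pp3:1 pp4:1 pp5:1
Op 10: write(P2, v0, 121). refcount(pp0)=1 -> write in place. 6 ppages; refcounts: pp0:1 pp1:1 pp2:1 pp3:1 pp4:1 pp5:1

yes yes no yes no yes no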